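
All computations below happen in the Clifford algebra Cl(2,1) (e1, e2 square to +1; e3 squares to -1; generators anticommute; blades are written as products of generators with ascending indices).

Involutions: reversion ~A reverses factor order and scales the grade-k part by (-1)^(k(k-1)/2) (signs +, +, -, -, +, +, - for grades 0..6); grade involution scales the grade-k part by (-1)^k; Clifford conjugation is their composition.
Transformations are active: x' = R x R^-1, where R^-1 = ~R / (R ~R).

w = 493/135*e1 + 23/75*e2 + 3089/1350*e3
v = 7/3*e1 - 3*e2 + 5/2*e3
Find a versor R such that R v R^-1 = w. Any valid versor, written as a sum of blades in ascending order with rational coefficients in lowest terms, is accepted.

Sketch: the shared square 295/36 makes R = v + w = 808/135*e1 - 202/75*e2 + 3232/675*e3 the natural versor; its sandwich fixes that direction, negates (v - w)/2, and sends v to w.
Answer: 808/135*e1 - 202/75*e2 + 3232/675*e3


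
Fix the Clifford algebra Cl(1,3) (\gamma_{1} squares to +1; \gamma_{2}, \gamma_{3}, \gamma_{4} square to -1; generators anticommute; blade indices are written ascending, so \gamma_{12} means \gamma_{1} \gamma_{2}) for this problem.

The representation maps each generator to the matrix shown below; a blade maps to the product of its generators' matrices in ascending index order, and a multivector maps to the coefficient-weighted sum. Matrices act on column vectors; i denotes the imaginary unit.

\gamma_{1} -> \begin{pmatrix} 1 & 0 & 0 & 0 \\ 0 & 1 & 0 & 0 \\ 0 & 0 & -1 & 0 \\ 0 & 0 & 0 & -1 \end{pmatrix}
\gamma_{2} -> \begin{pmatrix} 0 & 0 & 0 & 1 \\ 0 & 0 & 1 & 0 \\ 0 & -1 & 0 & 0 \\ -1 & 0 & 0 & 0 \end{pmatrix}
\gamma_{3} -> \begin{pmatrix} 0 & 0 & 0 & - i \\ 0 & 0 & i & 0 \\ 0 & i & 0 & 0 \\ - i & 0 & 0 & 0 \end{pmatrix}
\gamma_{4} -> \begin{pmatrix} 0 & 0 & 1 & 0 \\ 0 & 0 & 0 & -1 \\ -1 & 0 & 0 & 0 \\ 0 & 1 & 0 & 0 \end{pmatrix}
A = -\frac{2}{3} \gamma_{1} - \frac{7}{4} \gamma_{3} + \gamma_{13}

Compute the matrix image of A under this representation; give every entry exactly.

Bivector images (products of the table entries): rho(\gamma_{13}) = rho(\gamma_{1})rho(\gamma_{3}) = \begin{pmatrix} 0 & 0 & 0 & - i \\ 0 & 0 & i & 0 \\ 0 & - i & 0 & 0 \\ i & 0 & 0 & 0 \end{pmatrix}.
M = (-\frac{2}{3})*rho(\gamma_{1}) + (-\frac{7}{4})*rho(\gamma_{3}) + (1)*rho(\gamma_{13}), summed entrywise:
Answer: \begin{pmatrix} - \frac{2}{3} & 0 & 0 & \frac{3 i}{4} \\ 0 & - \frac{2}{3} & - \frac{3 i}{4} & 0 \\ 0 & - \frac{11 i}{4} & \frac{2}{3} & 0 \\ \frac{11 i}{4} & 0 & 0 & \frac{2}{3} \end{pmatrix}


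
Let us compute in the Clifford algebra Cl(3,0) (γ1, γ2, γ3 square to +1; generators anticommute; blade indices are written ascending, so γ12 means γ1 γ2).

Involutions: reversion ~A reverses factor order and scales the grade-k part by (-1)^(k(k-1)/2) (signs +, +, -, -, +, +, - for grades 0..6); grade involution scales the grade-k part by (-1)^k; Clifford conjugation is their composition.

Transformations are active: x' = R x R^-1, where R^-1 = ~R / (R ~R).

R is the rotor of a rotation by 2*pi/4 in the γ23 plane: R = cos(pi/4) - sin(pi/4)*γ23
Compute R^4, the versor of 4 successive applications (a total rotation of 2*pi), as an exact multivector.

Half-angle bookkeeping: 4 applications in γ23 add up to rotor phase 4*pi/4 = pi, so R^4 = cos(pi) - sin(pi)*γ23.
cos(pi) = -1 and sin(pi) = 0, so R^4 = -1. The total rotation 2*pi is 1 full turn, so every vector returns to itself, yet the rotor is -1, on the OTHER sheet of the double cover (an odd number of 2*pi turns).
Answer: -1


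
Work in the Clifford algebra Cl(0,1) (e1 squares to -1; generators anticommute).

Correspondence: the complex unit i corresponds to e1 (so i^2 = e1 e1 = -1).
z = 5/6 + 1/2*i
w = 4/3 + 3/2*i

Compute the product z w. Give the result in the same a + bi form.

In blades: z = 5/6 + 1/2*e1, w = 4/3 + 3/2*e1.
Distribute z over w term by term (generator squares from the signature, products reordered to ascending indices): (5/6)*w = 10/9 + 5/4*e1; (1/2*e1)*w = -3/4 + 2/3*e1.
Sum: 13/36 + 23/12*e1; translating back through the correspondence:
Answer: 13/36 + 23/12*i


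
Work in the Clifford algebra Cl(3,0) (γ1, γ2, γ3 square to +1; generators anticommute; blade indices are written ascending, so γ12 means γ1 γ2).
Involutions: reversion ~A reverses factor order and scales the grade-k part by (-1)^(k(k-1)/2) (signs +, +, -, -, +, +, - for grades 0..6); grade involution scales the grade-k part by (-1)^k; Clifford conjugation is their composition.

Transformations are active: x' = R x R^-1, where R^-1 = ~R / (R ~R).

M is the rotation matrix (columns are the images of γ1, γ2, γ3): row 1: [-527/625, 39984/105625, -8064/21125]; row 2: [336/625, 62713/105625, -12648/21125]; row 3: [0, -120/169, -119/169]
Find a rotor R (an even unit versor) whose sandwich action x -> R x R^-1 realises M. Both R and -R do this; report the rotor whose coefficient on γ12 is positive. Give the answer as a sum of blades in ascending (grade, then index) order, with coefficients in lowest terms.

Method: write R = a + b12*γ12 + b13*γ13 + b23*γ23 with a^2 + b12^2 + b13^2 + b23^2 = 1 (so R^-1 = ~R). Expanding the columns R e_j ~R gives tr M = 4a^2 - 1 and, from the antisymmetric part, M21 - M12 = -4a*b12, M13 - M31 = 4a*b13, M32 - M23 = -4a*b23.
Here tr M = -4029/4225, so a^2 = (1 + tr M)/4 = 49/4225 and a = ±7/65. Taking a = 7/65: M21 - M12 = 672/4225, M13 - M31 = -8064/21125, M32 - M23 = -2352/21125, giving b12 = -24/65, b13 = -288/325, b23 = 84/325, i.e. R = 7/65 - 24/65*γ12 - 288/325*γ13 + 84/325*γ23.
Its γ12 coefficient is negative, so report the other preimage -R.
Answer: -7/65 + 24/65*γ12 + 288/325*γ13 - 84/325*γ23. Key observation: the double cover Spin(3) -> SO(3) sends R and -R to the same matrix (trace -4029/4225 here), so the stated sign of the γ12 coefficient is what selects one sheet.


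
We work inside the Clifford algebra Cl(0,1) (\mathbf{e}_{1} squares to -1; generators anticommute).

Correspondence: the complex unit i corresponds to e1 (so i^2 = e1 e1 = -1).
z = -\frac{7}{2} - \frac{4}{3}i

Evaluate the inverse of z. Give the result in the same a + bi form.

In blades: z = -\frac{7}{2} - \frac{4}{3} e_{1}.
With qbar = -\frac{7}{2} + \frac{4}{3} e_{1} (scalar fixed, mapped units negated), z qbar = \frac{505}{36} (the sum of squared coefficients), so z^-1 = qbar / (\frac{505}{36}) = -\frac{126}{505} + \frac{48}{505} e_{1}; translating back:
Answer: -\frac{126}{505} + \frac{48}{505}i


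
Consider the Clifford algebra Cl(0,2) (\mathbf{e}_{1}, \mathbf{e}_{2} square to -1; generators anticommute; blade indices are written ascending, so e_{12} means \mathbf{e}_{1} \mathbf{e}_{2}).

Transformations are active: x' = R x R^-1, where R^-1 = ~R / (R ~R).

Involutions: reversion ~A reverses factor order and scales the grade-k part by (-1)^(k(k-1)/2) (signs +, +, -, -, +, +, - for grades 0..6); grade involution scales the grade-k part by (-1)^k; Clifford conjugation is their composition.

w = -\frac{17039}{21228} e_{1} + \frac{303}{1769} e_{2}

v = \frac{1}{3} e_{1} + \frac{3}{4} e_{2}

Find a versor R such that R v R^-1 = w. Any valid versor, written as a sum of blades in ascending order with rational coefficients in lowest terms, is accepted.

Reasoning: v^2 = w^2 = -\frac{97}{144} since conjugation preserves the quadratic form; R = v + w = -\frac{3321}{7076} e_{1} + \frac{6519}{7076} e_{2} is then valid when invertible, keeping its own part and reversing (v - w)/2.
Answer: -\frac{3321}{7076} e_{1} + \frac{6519}{7076} e_{2}


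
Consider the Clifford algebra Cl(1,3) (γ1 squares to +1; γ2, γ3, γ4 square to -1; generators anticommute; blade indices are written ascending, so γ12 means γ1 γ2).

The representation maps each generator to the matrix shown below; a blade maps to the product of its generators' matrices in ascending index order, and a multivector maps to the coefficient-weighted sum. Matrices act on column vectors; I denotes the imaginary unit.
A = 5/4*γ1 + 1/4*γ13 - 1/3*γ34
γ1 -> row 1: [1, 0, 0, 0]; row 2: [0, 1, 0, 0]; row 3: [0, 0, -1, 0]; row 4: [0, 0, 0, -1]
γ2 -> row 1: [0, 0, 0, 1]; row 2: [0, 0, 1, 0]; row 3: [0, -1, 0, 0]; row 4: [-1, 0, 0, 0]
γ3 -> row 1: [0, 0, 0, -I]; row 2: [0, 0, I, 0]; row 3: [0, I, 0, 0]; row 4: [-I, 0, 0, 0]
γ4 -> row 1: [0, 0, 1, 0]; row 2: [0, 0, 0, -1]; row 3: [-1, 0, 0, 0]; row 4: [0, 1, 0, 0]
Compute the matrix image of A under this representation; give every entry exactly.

Bivector images (products of the table entries): rho(γ13) = rho(γ1)rho(γ3) = row 1: [0, 0, 0, -I]; row 2: [0, 0, I, 0]; row 3: [0, -I, 0, 0]; row 4: [I, 0, 0, 0]; rho(γ34) = rho(γ3)rho(γ4) = row 1: [0, -I, 0, 0]; row 2: [-I, 0, 0, 0]; row 3: [0, 0, 0, -I]; row 4: [0, 0, -I, 0].
M = (5/4)*rho(γ1) + (1/4)*rho(γ13) + (-1/3)*rho(γ34), summed entrywise:
Answer: row 1: [5/4, I/3, 0, -I/4]; row 2: [I/3, 5/4, I/4, 0]; row 3: [0, -I/4, -5/4, I/3]; row 4: [I/4, 0, I/3, -5/4]


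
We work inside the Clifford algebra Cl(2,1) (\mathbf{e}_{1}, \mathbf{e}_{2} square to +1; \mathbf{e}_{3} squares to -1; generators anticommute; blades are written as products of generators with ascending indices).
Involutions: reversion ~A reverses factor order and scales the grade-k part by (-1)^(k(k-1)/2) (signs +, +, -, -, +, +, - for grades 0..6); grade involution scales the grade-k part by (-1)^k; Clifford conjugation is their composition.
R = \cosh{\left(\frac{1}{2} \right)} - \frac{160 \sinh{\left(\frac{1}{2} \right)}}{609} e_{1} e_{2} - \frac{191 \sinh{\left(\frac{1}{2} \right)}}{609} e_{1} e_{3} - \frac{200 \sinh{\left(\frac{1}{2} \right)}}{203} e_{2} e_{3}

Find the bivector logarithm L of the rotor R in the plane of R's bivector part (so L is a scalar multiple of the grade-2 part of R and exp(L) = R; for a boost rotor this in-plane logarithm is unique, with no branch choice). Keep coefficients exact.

The scalar part of R is \cosh{\left(\frac{1}{2} \right)}, which fixes the rapidity magnitude through cosh (cosh is even, so it cannot fix the sign — the bivector part carries that); dividing the bivector part by sinh of the rapidity gives the plane, and L = rapidity * plane, where the joint sign ambiguity of (rapidity, plane) cancels in the product.
Concretely: cosh(rapidity) = \cosh{\left(\frac{1}{2} \right)} gives rapidity = ±\frac{1}{2}, and since rapidity/sinh(rapidity) is even the sign is immaterial: L = (rapidity/sinh(rapidity)) * <R>_2 = (\frac{1}{2 \sinh{\left(\frac{1}{2} \right)}}) * <R>_2.
Answer: - \frac{80}{609} e_{1} e_{2} - \frac{191}{1218} e_{1} e_{3} - \frac{100}{203} e_{2} e_{3}


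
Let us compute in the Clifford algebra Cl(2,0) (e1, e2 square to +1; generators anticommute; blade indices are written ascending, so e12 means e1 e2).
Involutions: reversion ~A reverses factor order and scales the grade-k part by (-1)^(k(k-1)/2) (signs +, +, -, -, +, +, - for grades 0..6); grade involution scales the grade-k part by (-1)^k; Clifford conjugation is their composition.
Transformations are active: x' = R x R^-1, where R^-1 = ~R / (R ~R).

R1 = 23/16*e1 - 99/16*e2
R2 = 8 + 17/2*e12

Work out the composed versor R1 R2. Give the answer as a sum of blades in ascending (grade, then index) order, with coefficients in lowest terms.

Distribute over the terms of R1 (each basis-blade product reordered to ascending indices, repeated generators contracted through their squares):
(23/16*e1) R2 = 23/2*e1 + 391/32*e2
(-99/16*e2) R2 = 1683/32*e1 - 99/2*e2
Summing the partial products and collecting blades:
Answer: 2051/32*e1 - 1193/32*e2


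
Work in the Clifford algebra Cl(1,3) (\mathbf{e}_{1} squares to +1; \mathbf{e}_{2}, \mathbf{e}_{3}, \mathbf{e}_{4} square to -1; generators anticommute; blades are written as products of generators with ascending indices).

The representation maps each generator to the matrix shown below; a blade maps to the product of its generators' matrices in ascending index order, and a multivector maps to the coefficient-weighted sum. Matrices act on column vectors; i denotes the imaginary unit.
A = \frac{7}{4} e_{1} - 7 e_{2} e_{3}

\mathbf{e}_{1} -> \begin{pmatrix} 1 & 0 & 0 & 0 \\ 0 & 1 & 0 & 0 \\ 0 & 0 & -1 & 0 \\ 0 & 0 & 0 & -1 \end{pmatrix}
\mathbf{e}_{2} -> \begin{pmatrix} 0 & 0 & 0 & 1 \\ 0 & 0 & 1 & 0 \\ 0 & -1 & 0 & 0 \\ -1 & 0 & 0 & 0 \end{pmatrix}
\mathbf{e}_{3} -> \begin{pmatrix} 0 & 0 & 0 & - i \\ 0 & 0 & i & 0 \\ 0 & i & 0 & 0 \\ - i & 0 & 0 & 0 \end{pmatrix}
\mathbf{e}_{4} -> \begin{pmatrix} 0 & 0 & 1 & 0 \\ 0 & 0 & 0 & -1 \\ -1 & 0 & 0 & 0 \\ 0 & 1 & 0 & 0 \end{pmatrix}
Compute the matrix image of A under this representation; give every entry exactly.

Bivector images (products of the table entries): rho(e_{2} e_{3}) = rho(\mathbf{e}_{2})rho(\mathbf{e}_{3}) = \begin{pmatrix} - i & 0 & 0 & 0 \\ 0 & i & 0 & 0 \\ 0 & 0 & - i & 0 \\ 0 & 0 & 0 & i \end{pmatrix}.
M = (\frac{7}{4})*rho(e_{1}) + (-7)*rho(e_{2} e_{3}), summed entrywise:
Answer: \begin{pmatrix} \frac{7}{4} + 7 i & 0 & 0 & 0 \\ 0 & \frac{7}{4} - 7 i & 0 & 0 \\ 0 & 0 & - \frac{7}{4} + 7 i & 0 \\ 0 & 0 & 0 & - \frac{7}{4} - 7 i \end{pmatrix}


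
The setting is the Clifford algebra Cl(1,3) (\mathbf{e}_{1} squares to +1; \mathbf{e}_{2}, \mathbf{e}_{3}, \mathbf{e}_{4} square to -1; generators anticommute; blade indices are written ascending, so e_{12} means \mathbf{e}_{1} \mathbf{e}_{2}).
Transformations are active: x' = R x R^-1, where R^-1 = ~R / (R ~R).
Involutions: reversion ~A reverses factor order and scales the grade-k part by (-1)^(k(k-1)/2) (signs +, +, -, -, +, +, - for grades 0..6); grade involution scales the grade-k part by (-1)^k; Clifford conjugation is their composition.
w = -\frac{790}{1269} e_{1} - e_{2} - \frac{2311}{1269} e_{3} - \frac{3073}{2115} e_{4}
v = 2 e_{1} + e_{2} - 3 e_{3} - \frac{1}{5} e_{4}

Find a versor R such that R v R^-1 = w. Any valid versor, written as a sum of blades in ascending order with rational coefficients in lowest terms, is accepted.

Take R = v + w = \frac{1748}{1269} e_{1} - \frac{6118}{1269} e_{3} - \frac{3496}{2115} e_{4}. Because q(v) = q(w) = -\frac{151}{25}, conjugation by R sends v exactly to w.
Answer: \frac{1748}{1269} e_{1} - \frac{6118}{1269} e_{3} - \frac{3496}{2115} e_{4}


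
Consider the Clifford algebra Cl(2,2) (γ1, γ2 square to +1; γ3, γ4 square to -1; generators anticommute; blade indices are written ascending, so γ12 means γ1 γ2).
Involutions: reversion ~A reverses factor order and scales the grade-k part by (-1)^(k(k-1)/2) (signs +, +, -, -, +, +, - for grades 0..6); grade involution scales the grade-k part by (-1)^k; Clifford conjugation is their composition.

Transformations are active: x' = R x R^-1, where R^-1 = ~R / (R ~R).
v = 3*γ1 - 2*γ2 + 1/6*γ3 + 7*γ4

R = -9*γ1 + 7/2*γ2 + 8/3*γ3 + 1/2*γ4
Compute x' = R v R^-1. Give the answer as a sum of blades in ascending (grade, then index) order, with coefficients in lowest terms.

~R = -9*γ1 + 7/2*γ2 + 8/3*γ3 + 1/2*γ4, and R ~R = 773/9, so R^-1 = ~R / (773/9).
R v = -683/18 + 15/2*γ12 - 19/2*γ13 - 129/2*γ14 + 71/12*γ23 + 51/2*γ24 + 223/12*γ34
Answer: 3828/773*γ1 - 1689/1546*γ2 - 11701/4638*γ3 - 11505/1546*γ4


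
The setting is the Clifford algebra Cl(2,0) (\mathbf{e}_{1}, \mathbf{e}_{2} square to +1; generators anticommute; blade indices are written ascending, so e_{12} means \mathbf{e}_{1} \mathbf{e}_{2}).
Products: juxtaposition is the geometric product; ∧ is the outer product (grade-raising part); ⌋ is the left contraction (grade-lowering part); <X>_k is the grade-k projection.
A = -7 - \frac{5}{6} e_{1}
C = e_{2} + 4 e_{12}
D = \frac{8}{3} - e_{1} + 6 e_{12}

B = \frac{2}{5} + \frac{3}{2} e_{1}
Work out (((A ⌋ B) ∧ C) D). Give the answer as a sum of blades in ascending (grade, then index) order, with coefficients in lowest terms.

step 1: -\frac{81}{20} - \frac{21}{2} e_{1}
step 2: -\frac{81}{20} e_{2} - \frac{267}{10} e_{12}
step 3: \frac{801}{5} + \frac{243}{10} e_{1} - \frac{75}{2} e_{2} - \frac{301}{4} e_{12}
Answer: \frac{801}{5} + \frac{243}{10} e_{1} - \frac{75}{2} e_{2} - \frac{301}{4} e_{12}


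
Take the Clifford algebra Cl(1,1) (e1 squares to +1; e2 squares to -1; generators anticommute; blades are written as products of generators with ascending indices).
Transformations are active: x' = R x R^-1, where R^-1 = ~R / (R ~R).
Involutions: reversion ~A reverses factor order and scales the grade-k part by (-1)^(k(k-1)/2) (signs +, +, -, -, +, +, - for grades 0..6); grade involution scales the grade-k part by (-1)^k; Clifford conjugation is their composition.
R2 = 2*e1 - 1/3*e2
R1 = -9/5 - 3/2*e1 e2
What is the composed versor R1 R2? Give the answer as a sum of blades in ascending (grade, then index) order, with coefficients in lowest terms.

Distribute over the terms of R1 (each basis-blade product reordered to ascending indices, repeated generators contracted through their squares):
(-9/5) R2 = -18/5*e1 + 3/5*e2
(-3/2*e1 e2) R2 = -1/2*e1 + 3*e2
Summing the partial products and collecting blades:
Answer: -41/10*e1 + 18/5*e2


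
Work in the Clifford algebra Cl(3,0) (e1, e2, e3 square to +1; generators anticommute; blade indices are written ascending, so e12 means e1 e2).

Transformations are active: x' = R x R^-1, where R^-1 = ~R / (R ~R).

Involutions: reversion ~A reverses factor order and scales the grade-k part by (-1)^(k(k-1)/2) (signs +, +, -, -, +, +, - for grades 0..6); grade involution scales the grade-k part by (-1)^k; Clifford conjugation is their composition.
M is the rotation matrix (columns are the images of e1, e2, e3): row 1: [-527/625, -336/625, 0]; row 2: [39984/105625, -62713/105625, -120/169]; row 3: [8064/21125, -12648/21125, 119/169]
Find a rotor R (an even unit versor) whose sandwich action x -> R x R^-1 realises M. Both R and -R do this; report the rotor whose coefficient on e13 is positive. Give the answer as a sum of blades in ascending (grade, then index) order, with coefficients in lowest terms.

Method: write R = a + b12*e12 + b13*e13 + b23*e23 with a^2 + b12^2 + b13^2 + b23^2 = 1 (so R^-1 = ~R). Expanding the columns R e_j ~R gives tr M = 4a^2 - 1 and, from the antisymmetric part, M21 - M12 = -4a*b12, M13 - M31 = 4a*b13, M32 - M23 = -4a*b23.
Here tr M = -77401/105625, so a^2 = (1 + tr M)/4 = 7056/105625 and a = ±84/325. Taking a = 84/325: M21 - M12 = 96768/105625, M13 - M31 = -8064/21125, M32 - M23 = 2352/21125, giving b12 = -288/325, b13 = -24/65, b23 = -7/65, i.e. R = 84/325 - 288/325*e12 - 24/65*e13 - 7/65*e23.
Its e13 coefficient is negative, so report the other preimage -R.
Answer: -84/325 + 288/325*e12 + 24/65*e13 + 7/65*e23. Key observation: the double cover Spin(3) -> SO(3) sends R and -R to the same matrix (trace -77401/105625 here), so the stated sign of the e13 coefficient is what selects one sheet.


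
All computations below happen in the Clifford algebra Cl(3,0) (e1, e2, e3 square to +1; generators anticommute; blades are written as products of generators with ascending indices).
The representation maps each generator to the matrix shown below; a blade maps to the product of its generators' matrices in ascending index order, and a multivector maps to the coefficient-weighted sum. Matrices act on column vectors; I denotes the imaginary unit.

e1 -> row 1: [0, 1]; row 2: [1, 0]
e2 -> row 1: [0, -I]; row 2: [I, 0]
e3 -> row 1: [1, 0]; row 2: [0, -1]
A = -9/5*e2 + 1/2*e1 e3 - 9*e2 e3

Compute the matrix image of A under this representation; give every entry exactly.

Bivector images (products of the table entries): rho(e1 e3) = rho(e1)rho(e3) = row 1: [0, -1]; row 2: [1, 0]; rho(e2 e3) = rho(e2)rho(e3) = row 1: [0, I]; row 2: [I, 0].
M = (-9/5)*rho(e2) + (1/2)*rho(e1 e3) + (-9)*rho(e2 e3), summed entrywise:
Answer: row 1: [0, -1/2 - 36*I/5]; row 2: [1/2 - 54*I/5, 0]


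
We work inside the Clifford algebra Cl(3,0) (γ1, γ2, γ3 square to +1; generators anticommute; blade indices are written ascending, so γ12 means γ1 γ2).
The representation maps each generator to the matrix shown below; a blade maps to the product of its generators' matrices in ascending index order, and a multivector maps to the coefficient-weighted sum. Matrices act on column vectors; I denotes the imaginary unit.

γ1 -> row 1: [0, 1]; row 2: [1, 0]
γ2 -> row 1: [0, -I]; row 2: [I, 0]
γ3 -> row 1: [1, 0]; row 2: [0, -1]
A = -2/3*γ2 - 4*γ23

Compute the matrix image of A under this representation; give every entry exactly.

Bivector images (products of the table entries): rho(γ23) = rho(γ2)rho(γ3) = row 1: [0, I]; row 2: [I, 0].
M = (-2/3)*rho(γ2) + (-4)*rho(γ23), summed entrywise:
Answer: row 1: [0, -10*I/3]; row 2: [-14*I/3, 0]


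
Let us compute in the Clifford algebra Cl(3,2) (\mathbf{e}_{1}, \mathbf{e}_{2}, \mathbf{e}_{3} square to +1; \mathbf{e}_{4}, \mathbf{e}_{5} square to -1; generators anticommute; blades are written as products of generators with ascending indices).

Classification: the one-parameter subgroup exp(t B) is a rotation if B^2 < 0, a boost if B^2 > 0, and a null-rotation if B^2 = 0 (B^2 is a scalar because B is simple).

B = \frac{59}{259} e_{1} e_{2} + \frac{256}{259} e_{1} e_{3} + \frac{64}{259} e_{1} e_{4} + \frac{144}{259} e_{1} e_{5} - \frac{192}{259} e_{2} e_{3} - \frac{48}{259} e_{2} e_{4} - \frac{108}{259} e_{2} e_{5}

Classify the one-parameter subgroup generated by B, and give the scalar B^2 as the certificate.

B^2 term by term: the squares give (\frac{59}{259})^2*(e_{1} e_{2})^2 + (\frac{256}{259})^2*(e_{1} e_{3})^2 + (\frac{64}{259})^2*(e_{1} e_{4})^2 + (\frac{144}{259})^2*(e_{1} e_{5})^2 + (-\frac{192}{259})^2*(e_{2} e_{3})^2 + (-\frac{48}{259})^2*(e_{2} e_{4})^2 + (-\frac{108}{259})^2*(e_{2} e_{5})^2 = \frac{3481}{67081}*(-1) + \frac{65536}{67081}*(-1) + \frac{4096}{67081}*(+1) + \frac{20736}{67081}*(+1) + \frac{36864}{67081}*(-1) + \frac{2304}{67081}*(+1) + \frac{11664}{67081}*(+1) = -1 (each basis 2-blade squares to minus the product of its generators' squares); cross terms between blades sharing an index anticommute and cancel; the commuting (index-disjoint) pairs give grade-4 terms 2*c*c'*(blade product), which cancel blade by blade — e_{1} e_{2} e_{3} e_{4}: \frac{24576}{67081} - \frac{24576}{67081} = 0; e_{1} e_{2} e_{3} e_{5}: \frac{55296}{67081} - \frac{55296}{67081} = 0; e_{1} e_{2} e_{4} e_{5}: \frac{13824}{67081} - \frac{13824}{67081} = 0 — confirming B is simple. So B^2 = -1.
Answer: rotation, certificate B^2 = -1. The scalar -1 is the complete invariant here: its sign names the subgroup type.


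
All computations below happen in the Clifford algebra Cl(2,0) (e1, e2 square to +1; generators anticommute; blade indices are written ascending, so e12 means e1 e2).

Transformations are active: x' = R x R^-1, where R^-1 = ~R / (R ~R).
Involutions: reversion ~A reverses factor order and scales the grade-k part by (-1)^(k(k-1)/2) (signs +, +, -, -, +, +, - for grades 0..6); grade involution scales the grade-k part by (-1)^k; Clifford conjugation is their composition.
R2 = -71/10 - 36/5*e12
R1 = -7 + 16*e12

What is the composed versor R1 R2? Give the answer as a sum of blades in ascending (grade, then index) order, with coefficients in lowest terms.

Distribute over the terms of R1 (each basis-blade product reordered to ascending indices, repeated generators contracted through their squares):
(-7) R2 = 497/10 + 252/5*e12
(16*e12) R2 = 576/5 - 568/5*e12
Summing the partial products and collecting blades:
Answer: 1649/10 - 316/5*e12


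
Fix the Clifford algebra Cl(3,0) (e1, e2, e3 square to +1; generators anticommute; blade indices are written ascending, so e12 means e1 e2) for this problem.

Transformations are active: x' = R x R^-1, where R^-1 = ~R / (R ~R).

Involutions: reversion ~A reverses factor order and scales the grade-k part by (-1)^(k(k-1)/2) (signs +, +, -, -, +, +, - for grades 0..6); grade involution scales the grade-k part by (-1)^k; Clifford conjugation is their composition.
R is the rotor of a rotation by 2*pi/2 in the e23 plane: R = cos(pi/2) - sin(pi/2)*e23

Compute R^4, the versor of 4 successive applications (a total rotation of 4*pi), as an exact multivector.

Half-angle bookkeeping: 4 applications in e23 add up to rotor phase 4*pi/2 = 2*pi, so R^4 = cos(2*pi) - sin(2*pi)*e23.
cos(2*pi) = 1 and sin(2*pi) = 0, so R^4 = 1. The total rotation 4*pi is 2 full turns, so every vector returns to itself, yet the rotor is +1, back on the identity sheet (an even number of 2*pi turns).
Answer: 1


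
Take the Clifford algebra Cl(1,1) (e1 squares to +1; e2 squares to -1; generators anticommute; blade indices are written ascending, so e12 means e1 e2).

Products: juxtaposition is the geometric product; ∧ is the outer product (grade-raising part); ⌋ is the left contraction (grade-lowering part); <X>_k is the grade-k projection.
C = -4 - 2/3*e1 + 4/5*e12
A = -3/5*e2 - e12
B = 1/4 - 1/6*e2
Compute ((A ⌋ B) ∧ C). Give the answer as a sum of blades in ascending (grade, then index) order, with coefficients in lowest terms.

step 1: -1/10
step 2: 2/5 + 1/15*e1 - 2/25*e12
Answer: 2/5 + 1/15*e1 - 2/25*e12


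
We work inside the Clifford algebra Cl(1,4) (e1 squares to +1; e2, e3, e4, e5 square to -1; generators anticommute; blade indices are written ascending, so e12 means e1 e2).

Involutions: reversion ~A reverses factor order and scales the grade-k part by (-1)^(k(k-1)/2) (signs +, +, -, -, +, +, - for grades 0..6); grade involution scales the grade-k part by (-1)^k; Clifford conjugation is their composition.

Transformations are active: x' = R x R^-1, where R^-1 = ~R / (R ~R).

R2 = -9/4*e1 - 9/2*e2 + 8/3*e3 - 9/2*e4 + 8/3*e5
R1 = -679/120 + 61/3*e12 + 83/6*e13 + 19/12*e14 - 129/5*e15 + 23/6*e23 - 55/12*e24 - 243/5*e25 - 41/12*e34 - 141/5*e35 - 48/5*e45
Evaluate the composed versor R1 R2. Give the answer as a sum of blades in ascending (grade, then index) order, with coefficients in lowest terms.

Distribute over the terms of R2 (each basis-blade product reordered to ascending indices, repeated generators contracted through their squares):
R1 (-9/4*e1) = 2037/160*e1 + 183/4*e2 + 249/8*e3 + 57/16*e4 - 1161/20*e5 - 69/8*e123 + 165/16*e124 + 2187/20*e125 + 123/16*e134 + 1269/20*e135 + 108/5*e145
R1 (-9/2*e2) = 183/2*e1 + 2037/80*e2 - 69/4*e3 + 165/8*e4 + 2187/10*e5 + 249/4*e123 + 57/8*e124 - 1161/10*e125 + 123/8*e234 + 1269/10*e235 + 216/5*e245
R1 (8/3*e3) = -332/9*e1 - 92/9*e2 - 679/45*e3 - 82/9*e4 - 376/5*e5 + 488/9*e123 - 38/9*e134 + 344/5*e135 + 110/9*e234 + 648/5*e235 - 128/5*e345
R1 (-9/2*e4) = 57/8*e1 - 165/8*e2 - 123/8*e3 + 2037/80*e4 + 216/5*e5 - 183/2*e124 - 249/4*e134 - 1161/10*e145 - 69/4*e234 - 2187/10*e245 - 1269/10*e345
R1 (8/3*e5) = 344/5*e1 + 648/5*e2 + 376/5*e3 + 128/5*e4 - 679/45*e5 + 488/9*e125 + 332/9*e135 + 38/9*e145 + 92/9*e235 - 110/9*e245 - 82/9*e345
Summing the partial products and collecting blades:
Answer: 41261/288*e1 + 24475/144*e2 + 1055/18*e3 + 2381/36*e4 + 20441/180*e5 + 7765/72*e123 - 1185/16*e124 + 1709/36*e125 - 8465/144*e134 + 6089/36*e135 - 1625/18*e145 + 745/72*e234 + 4801/18*e235 - 3379/18*e245 - 2909/18*e345


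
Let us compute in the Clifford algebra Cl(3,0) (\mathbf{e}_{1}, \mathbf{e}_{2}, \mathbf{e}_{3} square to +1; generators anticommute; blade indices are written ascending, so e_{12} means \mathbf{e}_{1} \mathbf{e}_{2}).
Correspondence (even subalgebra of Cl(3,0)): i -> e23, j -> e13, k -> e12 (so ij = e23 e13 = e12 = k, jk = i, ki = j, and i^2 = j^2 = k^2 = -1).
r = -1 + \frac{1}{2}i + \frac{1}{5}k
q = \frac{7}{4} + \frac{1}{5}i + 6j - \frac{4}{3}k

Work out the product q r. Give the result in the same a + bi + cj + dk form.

In blades: q = \frac{7}{4} - \frac{4}{3} e_{12} + 6 e_{13} + \frac{1}{5} e_{23}, r = -1 + \frac{1}{5} e_{12} + \frac{1}{2} e_{23}.
Distribute q over r term by term (generator squares from the signature, products reordered to ascending indices): (\frac{7}{4})*r = -\frac{7}{4} + \frac{7}{20} e_{12} + \frac{7}{8} e_{23}; (-\frac{4}{3} e_{12})*r = \frac{4}{15} + \frac{4}{3} e_{12} - \frac{2}{3} e_{13}; (6 e_{13})*r = -3 e_{12} - 6 e_{13} + \frac{6}{5} e_{23}; (\frac{1}{5} e_{23})*r = -\frac{1}{10} - \frac{1}{25} e_{13} - \frac{1}{5} e_{23}.
Sum: -\frac{19}{12} - \frac{79}{60} e_{12} - \frac{503}{75} e_{13} + \frac{15}{8} e_{23}; translating back through the correspondence:
Answer: -\frac{19}{12} + \frac{15}{8}i - \frac{503}{75}j - \frac{79}{60}k


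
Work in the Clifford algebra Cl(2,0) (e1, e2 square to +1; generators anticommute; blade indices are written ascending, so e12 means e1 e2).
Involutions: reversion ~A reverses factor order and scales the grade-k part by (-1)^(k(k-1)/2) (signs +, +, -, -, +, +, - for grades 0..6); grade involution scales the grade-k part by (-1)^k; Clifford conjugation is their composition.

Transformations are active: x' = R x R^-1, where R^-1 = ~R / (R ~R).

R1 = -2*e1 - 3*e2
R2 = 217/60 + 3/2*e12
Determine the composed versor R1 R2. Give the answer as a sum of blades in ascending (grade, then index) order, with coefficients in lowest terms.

Distribute over the terms of R1 (each basis-blade product reordered to ascending indices, repeated generators contracted through their squares):
(-2*e1) R2 = -217/30*e1 - 3*e2
(-3*e2) R2 = 9/2*e1 - 217/20*e2
Summing the partial products and collecting blades:
Answer: -41/15*e1 - 277/20*e2


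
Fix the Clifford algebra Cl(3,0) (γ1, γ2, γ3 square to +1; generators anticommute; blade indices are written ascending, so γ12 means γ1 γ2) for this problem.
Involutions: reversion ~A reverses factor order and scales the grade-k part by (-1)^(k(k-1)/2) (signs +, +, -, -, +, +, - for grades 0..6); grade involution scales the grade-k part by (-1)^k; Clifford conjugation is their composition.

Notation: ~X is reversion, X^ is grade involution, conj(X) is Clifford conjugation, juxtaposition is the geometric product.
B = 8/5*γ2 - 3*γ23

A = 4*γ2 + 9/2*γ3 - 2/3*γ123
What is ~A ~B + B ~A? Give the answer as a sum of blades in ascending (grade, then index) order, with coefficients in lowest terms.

first term: 32/5 - 2*γ1 - 27/2*γ2 + 12*γ3 - 16/15*γ13 - 36/5*γ23
second term: 32/5 + 2*γ1 - 27/2*γ2 + 12*γ3 - 16/15*γ13 + 36/5*γ23
Answer: 64/5 - 27*γ2 + 24*γ3 - 32/15*γ13


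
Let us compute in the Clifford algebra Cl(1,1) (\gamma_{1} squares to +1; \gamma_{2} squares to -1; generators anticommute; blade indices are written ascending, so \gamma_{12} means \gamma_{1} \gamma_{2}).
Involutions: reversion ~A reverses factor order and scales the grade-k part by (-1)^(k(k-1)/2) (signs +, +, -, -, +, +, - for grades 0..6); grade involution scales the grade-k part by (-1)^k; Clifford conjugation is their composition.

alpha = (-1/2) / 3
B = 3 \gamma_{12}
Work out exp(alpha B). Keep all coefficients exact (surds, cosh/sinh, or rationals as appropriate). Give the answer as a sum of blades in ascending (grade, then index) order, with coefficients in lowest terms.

B^2 = (3)^2*(\gamma_{12})^2 = 9*(+1) = 9 (a basis 2-blade squares to minus the product of its generators' squares).
B^2 = 9 — since the square is positive, the closed form is hyperbolic: l = 3, alpha*l = - \frac{1}{2}, so exp(alpha B) = cosh(- \frac{1}{2}) + (sinh(- \frac{1}{2})/3)*B = \cosh{\left(\frac{1}{2} \right)} + (- \frac{\sinh{\left(\frac{1}{2} \right)}}{3})*B.
Answer: \cosh{\left(\frac{1}{2} \right)} - \sinh{\left(\frac{1}{2} \right)} \gamma_{12}


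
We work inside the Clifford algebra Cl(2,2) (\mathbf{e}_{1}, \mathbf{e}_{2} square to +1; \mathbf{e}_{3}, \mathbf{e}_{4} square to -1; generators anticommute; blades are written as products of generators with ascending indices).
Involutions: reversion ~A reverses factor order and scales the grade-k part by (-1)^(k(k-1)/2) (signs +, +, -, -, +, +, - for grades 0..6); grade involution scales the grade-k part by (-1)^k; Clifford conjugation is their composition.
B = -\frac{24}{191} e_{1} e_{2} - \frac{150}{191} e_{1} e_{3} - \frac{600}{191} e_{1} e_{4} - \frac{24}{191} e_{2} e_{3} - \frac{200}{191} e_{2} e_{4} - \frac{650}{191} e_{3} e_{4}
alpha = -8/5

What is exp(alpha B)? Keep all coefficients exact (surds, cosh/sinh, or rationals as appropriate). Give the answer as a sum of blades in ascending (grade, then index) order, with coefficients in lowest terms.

B^2 term by term: the squares give (-\frac{24}{191})^2*(e_{1} e_{2})^2 + (-\frac{150}{191})^2*(e_{1} e_{3})^2 + (-\frac{600}{191})^2*(e_{1} e_{4})^2 + (-\frac{24}{191})^2*(e_{2} e_{3})^2 + (-\frac{200}{191})^2*(e_{2} e_{4})^2 + (-\frac{650}{191})^2*(e_{3} e_{4})^2 = \frac{576}{36481}*(-1) + \frac{22500}{36481}*(+1) + \frac{360000}{36481}*(+1) + \frac{576}{36481}*(+1) + \frac{40000}{36481}*(+1) + \frac{422500}{36481}*(-1) = 0 (each basis 2-blade squares to minus the product of its generators' squares); cross terms between blades sharing an index anticommute and cancel; the commuting (index-disjoint) pairs give grade-4 terms 2*c*c'*(blade product), which cancel blade by blade — e_{1} e_{2} e_{3} e_{4}: \frac{31200}{36481} - \frac{60000}{36481} + \frac{28800}{36481} = 0 — confirming B is simple. So B^2 = 0.
B^2 = 0, and the exponential is exactly linear here: exp(alpha B) = 1 + alpha B (parabolic case).
Answer: 1 + \frac{192}{955} e_{1} e_{2} + \frac{240}{191} e_{1} e_{3} + \frac{960}{191} e_{1} e_{4} + \frac{192}{955} e_{2} e_{3} + \frac{320}{191} e_{2} e_{4} + \frac{1040}{191} e_{3} e_{4}


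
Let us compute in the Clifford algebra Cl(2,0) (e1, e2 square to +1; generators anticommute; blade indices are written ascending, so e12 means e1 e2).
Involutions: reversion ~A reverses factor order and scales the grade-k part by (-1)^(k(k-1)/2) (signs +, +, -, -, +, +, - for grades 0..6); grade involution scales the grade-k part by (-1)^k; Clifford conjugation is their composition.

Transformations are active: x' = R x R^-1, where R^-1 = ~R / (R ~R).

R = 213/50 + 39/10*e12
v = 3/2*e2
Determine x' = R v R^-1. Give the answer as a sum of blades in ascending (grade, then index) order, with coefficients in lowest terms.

~R = 213/50 - 39/10*e12, and R ~R = 41697/1250, so R^-1 = ~R / (41697/1250).
R v = 117/20*e1 + 639/100*e2
Answer: 13845/9266*e1 + 612/4633*e2


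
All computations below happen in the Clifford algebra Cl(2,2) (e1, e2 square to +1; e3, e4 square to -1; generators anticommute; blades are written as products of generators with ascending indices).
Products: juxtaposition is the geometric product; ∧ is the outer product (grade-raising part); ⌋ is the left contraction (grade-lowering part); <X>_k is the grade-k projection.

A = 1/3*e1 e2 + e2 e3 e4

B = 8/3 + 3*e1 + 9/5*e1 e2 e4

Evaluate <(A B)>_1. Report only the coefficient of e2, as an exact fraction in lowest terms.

step 1: -e2 - 3/5*e4 + 8/9*e1 e2 + 9/5*e1 e3 + 8/3*e2 e3 e4 - 3*e1 e2 e3 e4
step 2: -e2 - 3/5*e4
Answer: -1


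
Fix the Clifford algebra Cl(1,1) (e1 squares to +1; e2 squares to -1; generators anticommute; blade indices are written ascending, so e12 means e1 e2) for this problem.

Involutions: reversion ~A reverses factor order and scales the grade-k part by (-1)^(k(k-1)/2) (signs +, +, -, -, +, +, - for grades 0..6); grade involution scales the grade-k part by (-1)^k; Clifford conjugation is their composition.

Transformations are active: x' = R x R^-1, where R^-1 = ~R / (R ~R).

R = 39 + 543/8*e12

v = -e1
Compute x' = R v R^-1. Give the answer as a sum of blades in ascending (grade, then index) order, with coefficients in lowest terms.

~R = 39 - 543/8*e12, and R ~R = -197505/64, so R^-1 = ~R / (-197505/64).
R v = -39*e1 + 543/8*e2
Answer: 43577/21945*e1 - 37648/21945*e2


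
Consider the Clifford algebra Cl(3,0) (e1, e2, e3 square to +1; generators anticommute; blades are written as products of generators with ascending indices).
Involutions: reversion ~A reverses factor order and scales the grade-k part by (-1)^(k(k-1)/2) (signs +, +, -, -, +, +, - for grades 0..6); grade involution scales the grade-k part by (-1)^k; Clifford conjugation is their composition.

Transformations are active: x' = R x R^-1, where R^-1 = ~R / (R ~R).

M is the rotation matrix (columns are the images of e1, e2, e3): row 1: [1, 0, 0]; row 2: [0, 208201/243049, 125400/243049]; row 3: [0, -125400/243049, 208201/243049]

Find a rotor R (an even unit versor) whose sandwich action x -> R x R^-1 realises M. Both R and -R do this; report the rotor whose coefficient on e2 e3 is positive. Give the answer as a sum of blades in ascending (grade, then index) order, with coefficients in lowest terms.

Method: write R = a + b12*e1 e2 + b13*e1 e3 + b23*e2 e3 with a^2 + b12^2 + b13^2 + b23^2 = 1 (so R^-1 = ~R). Expanding the columns R e_j ~R gives tr M = 4a^2 - 1 and, from the antisymmetric part, M21 - M12 = -4a*b12, M13 - M31 = 4a*b13, M32 - M23 = -4a*b23.
Here tr M = 659451/243049, so a^2 = (1 + tr M)/4 = 225625/243049 and a = ±475/493. Taking a = 475/493: M21 - M12 = 0, M13 - M31 = 0, M32 - M23 = -250800/243049, giving b12 = 0, b13 = 0, b23 = 132/493, i.e. R = 475/493 + 132/493*e2 e3.
Its e2 e3 coefficient is already positive.
Answer: 475/493 + 132/493*e2 e3. Key observation: the double cover Spin(3) -> SO(3) sends R and -R to the same matrix (trace 659451/243049 here), so the stated sign of the e2 e3 coefficient is what selects one sheet.


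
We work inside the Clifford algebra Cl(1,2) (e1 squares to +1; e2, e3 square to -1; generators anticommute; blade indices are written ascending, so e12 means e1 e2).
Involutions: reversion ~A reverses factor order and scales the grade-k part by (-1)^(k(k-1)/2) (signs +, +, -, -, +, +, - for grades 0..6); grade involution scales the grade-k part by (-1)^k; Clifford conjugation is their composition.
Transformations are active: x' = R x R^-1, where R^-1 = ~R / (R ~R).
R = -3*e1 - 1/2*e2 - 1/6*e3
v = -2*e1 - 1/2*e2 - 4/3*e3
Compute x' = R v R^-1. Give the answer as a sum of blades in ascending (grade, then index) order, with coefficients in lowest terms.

~R = -3*e1 - 1/2*e2 - 1/6*e3, and R ~R = 157/18, so R^-1 = ~R / (157/18).
R v = 199/36 + 1/2*e12 + 11/3*e13 + 7/12*e23
Answer: -283/157*e1 - 21/157*e2 + 1057/942*e3


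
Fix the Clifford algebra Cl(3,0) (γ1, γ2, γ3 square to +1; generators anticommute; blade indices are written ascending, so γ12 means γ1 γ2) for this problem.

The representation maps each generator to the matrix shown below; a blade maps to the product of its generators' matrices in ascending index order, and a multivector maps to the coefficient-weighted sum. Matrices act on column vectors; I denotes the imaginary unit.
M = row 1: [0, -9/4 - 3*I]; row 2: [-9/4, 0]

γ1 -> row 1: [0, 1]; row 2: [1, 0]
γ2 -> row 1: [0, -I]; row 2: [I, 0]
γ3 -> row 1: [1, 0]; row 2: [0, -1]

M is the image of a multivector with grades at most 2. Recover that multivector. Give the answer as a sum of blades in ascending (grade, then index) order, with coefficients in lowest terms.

Method: 1, rho(γ1), rho(γ2), rho(γ3) form a trace-orthogonal basis of the 2x2 complex matrices (tr(X Y) = 2 if X = Y, else 0), so M = m0*1 + m1*rho(γ1) + m2*rho(γ2) + m3*rho(γ3) with m0 = tr(M)/2 = 0, m1 = tr(M rho(γ1))/2 = -9/4 - 3*I/2, m2 = tr(M rho(γ2))/2 = 3/2, m3 = tr(M rho(γ3))/2 = 0.
Multiplying table entries, the bivector images are rho(γ12) = I*rho(γ3), rho(γ13) = -I*rho(γ2), rho(γ23) = I*rho(γ1); with real blade coefficients the real parts of m0..m3 are the coefficients of 1, γ1, γ2, γ3 and the imaginary parts give the bivectors (γ23: Im m1, γ13: -Im m2, γ12: Im m3).
Answer: -9/4*γ1 + 3/2*γ2 - 3/2*γ23


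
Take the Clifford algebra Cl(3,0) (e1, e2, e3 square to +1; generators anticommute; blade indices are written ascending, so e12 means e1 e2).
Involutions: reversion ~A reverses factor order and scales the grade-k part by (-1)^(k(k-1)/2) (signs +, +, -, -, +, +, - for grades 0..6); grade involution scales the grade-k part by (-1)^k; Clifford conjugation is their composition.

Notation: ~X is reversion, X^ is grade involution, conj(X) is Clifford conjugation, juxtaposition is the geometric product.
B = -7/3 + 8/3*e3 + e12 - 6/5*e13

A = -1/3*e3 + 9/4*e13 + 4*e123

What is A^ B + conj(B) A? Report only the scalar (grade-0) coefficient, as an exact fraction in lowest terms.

first term: 323/90 + 32/5*e1 + 24/5*e2 + 29/9*e3 - 32/3*e12 - 21/4*e13 + 9/4*e23 + 29/3*e123
second term: -163/90 + 28/5*e1 + 24/5*e2 + 43/9*e3 - 32/3*e12 - 21/4*e13 + 9/4*e23 - 9*e123
Answer: 16/9


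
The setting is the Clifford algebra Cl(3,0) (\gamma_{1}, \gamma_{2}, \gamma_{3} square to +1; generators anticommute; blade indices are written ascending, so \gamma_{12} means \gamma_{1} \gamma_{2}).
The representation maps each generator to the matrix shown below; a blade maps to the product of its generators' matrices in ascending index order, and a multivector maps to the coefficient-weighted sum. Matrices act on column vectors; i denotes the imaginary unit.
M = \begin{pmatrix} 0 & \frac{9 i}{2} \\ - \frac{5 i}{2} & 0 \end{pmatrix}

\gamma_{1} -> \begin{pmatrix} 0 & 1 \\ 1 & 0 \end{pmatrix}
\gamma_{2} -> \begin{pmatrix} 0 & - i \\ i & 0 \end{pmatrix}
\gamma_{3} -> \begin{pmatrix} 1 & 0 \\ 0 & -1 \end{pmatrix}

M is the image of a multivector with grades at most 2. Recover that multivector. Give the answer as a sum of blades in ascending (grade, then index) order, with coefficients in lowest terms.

Method: 1, rho(\gamma_{1}), rho(\gamma_{2}), rho(\gamma_{3}) form a trace-orthogonal basis of the 2x2 complex matrices (tr(X Y) = 2 if X = Y, else 0), so M = m0*1 + m1*rho(\gamma_{1}) + m2*rho(\gamma_{2}) + m3*rho(\gamma_{3}) with m0 = tr(M)/2 = 0, m1 = tr(M rho(\gamma_{1}))/2 = i, m2 = tr(M rho(\gamma_{2}))/2 = - \frac{7}{2}, m3 = tr(M rho(\gamma_{3}))/2 = 0.
Multiplying table entries, the bivector images are rho(\gamma_{12}) = i*rho(\gamma_{3}), rho(\gamma_{13}) = -i*rho(\gamma_{2}), rho(\gamma_{23}) = i*rho(\gamma_{1}); with real blade coefficients the real parts of m0..m3 are the coefficients of 1, \gamma_{1}, \gamma_{2}, \gamma_{3} and the imaginary parts give the bivectors (\gamma_{23}: Im m1, \gamma_{13}: -Im m2, \gamma_{12}: Im m3).
Answer: -\frac{7}{2} \gamma_{2} + \gamma_{23}
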